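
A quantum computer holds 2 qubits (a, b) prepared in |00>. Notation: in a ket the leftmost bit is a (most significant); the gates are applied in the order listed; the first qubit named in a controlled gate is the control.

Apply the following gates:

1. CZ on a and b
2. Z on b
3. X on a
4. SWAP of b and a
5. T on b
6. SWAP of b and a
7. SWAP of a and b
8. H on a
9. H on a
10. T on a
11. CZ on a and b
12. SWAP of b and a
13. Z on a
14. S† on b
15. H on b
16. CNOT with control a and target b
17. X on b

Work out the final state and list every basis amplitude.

The final amplitudes are 0 on |00>, 0 on |01>, -sqrt(2)*exp(I*pi/4)/2 on |10>, -sqrt(2)*exp(I*pi/4)/2 on |11>.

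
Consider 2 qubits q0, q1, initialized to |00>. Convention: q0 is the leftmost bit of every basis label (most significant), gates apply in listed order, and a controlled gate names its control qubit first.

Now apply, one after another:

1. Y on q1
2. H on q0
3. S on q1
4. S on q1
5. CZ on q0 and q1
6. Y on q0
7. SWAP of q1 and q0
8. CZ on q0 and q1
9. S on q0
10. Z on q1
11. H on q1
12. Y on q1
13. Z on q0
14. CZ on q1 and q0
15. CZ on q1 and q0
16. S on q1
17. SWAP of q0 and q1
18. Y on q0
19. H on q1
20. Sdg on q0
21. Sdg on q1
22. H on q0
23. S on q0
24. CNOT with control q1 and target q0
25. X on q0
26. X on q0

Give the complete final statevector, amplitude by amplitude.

After the circuit, the state carries amplitude 1/2 on |00>, -1/2 on |01>, I/2 on |10>, I/2 on |11>. Key observation: gates 25-26 undo each other exactly, leaving only the rest of the circuit to track.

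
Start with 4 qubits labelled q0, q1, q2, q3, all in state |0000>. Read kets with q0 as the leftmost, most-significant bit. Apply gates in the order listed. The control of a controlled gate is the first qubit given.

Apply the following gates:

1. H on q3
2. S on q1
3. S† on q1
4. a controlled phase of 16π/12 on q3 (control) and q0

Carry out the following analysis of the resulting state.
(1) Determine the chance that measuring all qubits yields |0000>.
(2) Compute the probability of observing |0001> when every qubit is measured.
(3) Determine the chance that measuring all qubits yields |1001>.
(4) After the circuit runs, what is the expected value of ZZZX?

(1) A full measurement returns |0000> with probability 1/2. Key observation: the block from step 2 through step 3 cancels to the identity and can be dropped.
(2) A full measurement returns |0001> with probability 1/2.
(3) The probability of measuring |1001> is 0.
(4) The expectation value of ZZZX is 1.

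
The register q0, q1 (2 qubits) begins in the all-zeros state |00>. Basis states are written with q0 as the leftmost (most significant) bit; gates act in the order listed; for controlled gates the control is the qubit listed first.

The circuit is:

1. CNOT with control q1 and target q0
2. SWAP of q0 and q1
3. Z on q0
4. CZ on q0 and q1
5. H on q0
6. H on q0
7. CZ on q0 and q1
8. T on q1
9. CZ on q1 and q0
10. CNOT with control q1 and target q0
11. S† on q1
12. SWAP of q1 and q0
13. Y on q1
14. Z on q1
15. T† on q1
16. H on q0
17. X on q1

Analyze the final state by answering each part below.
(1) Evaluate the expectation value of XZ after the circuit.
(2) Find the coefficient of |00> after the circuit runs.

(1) The observable XZ averages to 1.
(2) The amplitude on |00> is -sqrt(2)*exp(I*pi/4)/2.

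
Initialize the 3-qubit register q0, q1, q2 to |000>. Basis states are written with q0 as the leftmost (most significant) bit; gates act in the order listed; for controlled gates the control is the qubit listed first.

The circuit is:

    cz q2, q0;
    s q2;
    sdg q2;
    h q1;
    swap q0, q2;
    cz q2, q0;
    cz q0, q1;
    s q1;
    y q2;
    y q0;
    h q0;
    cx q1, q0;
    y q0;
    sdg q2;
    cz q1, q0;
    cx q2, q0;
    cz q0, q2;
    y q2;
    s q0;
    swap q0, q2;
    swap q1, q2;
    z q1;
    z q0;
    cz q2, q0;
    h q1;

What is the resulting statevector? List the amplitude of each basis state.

After the circuit, the state carries amplitude sqrt(2)*(-1 + I)/4 on |000>, sqrt(2)*(-1 + I)/4 on |001>, sqrt(2)*(1 + I)/4 on |010>, sqrt(2)*(-1 - I)/4 on |011>, 0 on |100>, 0 on |101>, 0 on |110>, 0 on |111>. Key observation: steps 2-3 multiply out to the identity, so the circuit reduces to the remaining gates.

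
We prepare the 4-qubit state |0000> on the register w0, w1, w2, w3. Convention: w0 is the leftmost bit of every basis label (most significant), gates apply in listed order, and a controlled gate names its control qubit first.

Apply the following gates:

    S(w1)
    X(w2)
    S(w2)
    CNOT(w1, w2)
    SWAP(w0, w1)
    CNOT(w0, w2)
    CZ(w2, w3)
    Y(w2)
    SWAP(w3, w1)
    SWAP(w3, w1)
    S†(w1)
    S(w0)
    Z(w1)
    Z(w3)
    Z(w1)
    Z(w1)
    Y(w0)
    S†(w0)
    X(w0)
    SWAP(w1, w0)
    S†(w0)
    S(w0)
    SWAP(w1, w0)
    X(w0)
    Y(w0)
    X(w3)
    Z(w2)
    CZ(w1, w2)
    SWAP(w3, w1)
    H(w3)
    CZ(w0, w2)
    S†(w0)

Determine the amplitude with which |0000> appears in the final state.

|0000> carries amplitude 0 in the final state. Key observation: the block from step 19 through step 24 cancels to the identity and can be dropped.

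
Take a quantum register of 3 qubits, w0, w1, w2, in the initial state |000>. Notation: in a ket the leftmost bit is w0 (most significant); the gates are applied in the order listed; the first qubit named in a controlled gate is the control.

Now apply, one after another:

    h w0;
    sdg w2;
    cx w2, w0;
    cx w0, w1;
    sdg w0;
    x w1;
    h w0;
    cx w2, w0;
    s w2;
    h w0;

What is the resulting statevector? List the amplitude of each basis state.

The final amplitudes are sqrt(2)/2 on |010>, -sqrt(2)*I/2 on |100>, and 0 on every other basis state.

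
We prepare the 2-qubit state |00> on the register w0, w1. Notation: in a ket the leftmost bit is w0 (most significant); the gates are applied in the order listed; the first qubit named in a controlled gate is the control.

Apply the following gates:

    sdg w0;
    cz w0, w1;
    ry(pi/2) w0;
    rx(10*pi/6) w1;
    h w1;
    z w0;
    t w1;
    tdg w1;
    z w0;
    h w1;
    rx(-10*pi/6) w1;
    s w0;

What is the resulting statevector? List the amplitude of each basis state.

After the circuit, the state carries amplitude sqrt(2)/2 on |00>, 0 on |01>, sqrt(2)*I/2 on |10>, 0 on |11>. Key observation: gates 4-11 undo each other exactly, leaving only the rest of the circuit to track.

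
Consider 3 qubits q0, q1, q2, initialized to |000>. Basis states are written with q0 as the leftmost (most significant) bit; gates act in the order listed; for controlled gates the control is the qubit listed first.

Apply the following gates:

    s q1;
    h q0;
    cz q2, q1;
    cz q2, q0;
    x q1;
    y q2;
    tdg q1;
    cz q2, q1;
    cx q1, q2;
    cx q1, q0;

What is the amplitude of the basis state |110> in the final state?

|110> carries amplitude -sqrt(2)*exp(I*pi/4)/2 in the final state.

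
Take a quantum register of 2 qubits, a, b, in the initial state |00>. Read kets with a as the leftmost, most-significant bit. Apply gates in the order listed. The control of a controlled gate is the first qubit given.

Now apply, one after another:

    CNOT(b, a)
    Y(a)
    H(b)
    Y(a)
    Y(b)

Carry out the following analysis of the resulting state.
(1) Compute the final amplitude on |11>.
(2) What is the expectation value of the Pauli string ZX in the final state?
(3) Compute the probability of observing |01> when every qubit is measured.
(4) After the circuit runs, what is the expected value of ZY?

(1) |11> carries amplitude 0 in the final state.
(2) In the final state, ZX has expectation -1.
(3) A full measurement returns |01> with probability 1/2.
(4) In the final state, ZY has expectation 0.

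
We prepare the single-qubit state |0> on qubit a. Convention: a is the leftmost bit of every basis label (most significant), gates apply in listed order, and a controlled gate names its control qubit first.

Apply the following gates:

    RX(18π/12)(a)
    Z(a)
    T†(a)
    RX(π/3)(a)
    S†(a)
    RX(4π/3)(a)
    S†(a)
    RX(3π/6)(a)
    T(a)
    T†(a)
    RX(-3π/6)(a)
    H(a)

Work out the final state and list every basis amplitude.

The final amplitudes are (1 + sqrt(3) + (-3 - sqrt(3) - I + sqrt(3)*I)*exp(I*pi/4) - sqrt(3)*I + 3*I)*exp(3*I*pi/4)/8 on |0>, (-sqrt(3) + 1 + sqrt(3)*I + (-sqrt(3) + 3 + I + sqrt(3)*I)*exp(I*pi/4) + 3*I)*exp(3*I*pi/4)/8 on |1>.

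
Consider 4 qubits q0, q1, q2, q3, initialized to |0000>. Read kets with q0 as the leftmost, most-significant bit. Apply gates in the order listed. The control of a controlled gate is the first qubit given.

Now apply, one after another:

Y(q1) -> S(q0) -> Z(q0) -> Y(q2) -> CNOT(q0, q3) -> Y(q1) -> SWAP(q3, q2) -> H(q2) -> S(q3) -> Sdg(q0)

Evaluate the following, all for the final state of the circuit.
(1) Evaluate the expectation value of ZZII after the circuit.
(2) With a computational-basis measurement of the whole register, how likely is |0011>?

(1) In the final state, ZZII has expectation 1.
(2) A full measurement returns |0011> with probability 1/2.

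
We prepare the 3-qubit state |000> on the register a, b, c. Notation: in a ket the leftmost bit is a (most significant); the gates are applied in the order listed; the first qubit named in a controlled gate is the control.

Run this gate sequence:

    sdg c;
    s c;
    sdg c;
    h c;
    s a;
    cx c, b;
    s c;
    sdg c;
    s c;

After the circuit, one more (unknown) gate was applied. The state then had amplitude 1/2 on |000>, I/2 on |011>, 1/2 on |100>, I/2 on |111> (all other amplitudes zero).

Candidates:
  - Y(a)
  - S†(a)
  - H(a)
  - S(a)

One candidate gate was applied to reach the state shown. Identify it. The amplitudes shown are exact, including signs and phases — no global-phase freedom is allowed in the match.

The unique candidate consistent with the amplitudes is H(a).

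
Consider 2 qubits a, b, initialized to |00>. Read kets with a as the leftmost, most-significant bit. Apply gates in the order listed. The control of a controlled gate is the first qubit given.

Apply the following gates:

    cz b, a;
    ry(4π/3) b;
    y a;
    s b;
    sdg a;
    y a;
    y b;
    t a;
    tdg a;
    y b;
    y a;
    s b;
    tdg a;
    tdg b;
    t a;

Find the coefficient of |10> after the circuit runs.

The final state's coefficient on |10> equals -1/2. Key observation: gates 6-11 undo each other exactly, leaving only the rest of the circuit to track.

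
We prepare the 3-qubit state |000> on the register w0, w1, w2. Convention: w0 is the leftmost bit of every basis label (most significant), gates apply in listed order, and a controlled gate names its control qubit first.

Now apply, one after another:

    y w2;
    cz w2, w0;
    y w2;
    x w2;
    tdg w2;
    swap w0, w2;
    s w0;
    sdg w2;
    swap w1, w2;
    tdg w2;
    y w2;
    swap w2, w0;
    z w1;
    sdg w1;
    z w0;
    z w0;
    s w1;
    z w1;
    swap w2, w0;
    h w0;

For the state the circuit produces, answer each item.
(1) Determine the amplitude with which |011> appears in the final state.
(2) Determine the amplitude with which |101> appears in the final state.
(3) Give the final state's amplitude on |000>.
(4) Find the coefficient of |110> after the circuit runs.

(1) The final state's coefficient on |011> equals 0.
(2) |101> carries amplitude -sqrt(2)*exp(3*I*pi/4)/2 in the final state.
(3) The final state's coefficient on |000> equals 0.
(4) |110> carries amplitude 0 in the final state.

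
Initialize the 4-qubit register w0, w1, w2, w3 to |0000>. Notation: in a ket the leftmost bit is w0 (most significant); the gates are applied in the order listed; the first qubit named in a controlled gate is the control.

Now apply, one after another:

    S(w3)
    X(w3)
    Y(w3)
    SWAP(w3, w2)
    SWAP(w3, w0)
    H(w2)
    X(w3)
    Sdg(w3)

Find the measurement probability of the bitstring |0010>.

A full measurement returns |0010> with probability 0.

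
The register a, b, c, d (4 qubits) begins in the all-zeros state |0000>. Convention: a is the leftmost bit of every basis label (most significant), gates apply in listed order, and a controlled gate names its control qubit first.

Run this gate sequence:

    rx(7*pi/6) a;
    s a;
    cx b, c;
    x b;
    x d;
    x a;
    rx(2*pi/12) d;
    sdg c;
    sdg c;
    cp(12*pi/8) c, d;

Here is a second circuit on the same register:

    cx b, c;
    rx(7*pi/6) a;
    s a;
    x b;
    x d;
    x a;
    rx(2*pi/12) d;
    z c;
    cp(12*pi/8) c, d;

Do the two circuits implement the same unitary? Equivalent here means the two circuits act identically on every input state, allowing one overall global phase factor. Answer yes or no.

Yes: on every input state the two circuits agree up to one overall phase factor.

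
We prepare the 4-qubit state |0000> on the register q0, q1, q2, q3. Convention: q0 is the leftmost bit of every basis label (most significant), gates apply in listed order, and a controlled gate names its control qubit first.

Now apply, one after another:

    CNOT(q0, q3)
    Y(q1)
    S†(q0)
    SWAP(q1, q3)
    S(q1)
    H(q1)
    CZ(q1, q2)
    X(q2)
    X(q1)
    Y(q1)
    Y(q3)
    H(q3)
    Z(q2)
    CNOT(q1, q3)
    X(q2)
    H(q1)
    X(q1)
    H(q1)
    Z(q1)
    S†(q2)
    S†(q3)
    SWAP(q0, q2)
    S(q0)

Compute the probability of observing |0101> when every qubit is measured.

Outcome |0101> occurs with probability 1/4. Key observation: the block from step 16 through step 19 cancels to the identity and can be dropped.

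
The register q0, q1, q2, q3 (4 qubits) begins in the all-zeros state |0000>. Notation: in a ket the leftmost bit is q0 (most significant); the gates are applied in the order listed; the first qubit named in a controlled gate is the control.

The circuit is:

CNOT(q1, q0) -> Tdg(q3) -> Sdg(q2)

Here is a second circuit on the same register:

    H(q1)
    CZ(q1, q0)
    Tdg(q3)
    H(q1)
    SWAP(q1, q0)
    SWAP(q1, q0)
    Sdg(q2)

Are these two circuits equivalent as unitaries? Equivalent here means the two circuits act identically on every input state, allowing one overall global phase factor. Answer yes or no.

No: there is an input state on which the two circuits produce genuinely different outputs (not merely differing by a phase).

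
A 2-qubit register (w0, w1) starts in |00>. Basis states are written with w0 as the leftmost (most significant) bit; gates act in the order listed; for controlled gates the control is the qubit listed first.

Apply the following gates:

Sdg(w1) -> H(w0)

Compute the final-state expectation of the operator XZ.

In the final state, XZ has expectation 1.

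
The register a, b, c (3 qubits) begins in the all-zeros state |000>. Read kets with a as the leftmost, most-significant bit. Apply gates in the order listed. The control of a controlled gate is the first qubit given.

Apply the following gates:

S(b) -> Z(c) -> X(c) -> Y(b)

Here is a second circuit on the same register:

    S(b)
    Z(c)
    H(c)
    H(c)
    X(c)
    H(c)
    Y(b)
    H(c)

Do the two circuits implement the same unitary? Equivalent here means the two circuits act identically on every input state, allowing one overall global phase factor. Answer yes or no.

Yes, they are equivalent — the unitaries differ by at most a global phase.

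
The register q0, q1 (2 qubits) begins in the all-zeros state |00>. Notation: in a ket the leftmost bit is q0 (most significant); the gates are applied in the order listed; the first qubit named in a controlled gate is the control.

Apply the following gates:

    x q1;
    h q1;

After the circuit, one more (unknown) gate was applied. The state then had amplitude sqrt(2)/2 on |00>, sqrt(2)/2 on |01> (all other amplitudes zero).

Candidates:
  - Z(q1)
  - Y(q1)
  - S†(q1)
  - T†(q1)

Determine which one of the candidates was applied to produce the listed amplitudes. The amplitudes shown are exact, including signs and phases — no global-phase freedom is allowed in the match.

The applied gate was Z(q1).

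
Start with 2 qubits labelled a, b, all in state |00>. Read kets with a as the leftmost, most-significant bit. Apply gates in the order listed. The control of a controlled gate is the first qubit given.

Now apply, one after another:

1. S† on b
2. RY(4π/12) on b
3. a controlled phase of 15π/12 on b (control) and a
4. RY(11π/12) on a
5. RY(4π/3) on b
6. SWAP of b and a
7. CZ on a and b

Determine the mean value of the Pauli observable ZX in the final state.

In the final state, ZX has expectation -sqrt(2)/4 + sqrt(6)/4.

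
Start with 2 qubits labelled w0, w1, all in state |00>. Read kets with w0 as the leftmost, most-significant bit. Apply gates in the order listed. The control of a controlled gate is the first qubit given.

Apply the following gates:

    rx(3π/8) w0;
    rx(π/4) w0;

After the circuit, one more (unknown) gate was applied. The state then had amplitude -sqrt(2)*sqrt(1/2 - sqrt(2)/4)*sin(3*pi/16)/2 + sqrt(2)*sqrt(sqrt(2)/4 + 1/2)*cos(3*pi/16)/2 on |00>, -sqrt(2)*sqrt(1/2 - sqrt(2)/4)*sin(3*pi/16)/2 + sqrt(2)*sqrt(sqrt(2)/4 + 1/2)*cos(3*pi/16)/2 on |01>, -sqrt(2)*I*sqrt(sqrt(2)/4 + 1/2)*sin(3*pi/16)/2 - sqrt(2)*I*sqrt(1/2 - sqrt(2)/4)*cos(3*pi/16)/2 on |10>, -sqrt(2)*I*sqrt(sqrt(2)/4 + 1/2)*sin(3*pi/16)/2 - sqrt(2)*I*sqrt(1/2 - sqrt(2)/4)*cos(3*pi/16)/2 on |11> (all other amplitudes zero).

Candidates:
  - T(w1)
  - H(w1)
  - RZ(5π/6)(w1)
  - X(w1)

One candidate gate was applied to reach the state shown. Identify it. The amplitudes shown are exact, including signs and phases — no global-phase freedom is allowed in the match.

The unique candidate consistent with the amplitudes is H(w1).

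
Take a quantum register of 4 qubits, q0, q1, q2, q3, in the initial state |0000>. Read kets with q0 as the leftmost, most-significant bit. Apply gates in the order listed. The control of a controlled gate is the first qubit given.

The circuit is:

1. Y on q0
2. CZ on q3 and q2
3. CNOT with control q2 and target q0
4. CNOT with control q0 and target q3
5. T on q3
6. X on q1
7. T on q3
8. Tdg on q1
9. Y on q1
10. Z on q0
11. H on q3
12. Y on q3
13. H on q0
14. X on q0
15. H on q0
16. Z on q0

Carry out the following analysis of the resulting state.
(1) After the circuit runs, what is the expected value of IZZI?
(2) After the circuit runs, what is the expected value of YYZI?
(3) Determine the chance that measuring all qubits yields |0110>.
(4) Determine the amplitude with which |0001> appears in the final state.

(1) The observable IZZI averages to 1. Key observation: steps 13-16 multiply out to the identity, so the circuit reduces to the remaining gates.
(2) The observable YYZI averages to 0.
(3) Outcome |0110> occurs with probability 0.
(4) The final state's coefficient on |0001> equals 0.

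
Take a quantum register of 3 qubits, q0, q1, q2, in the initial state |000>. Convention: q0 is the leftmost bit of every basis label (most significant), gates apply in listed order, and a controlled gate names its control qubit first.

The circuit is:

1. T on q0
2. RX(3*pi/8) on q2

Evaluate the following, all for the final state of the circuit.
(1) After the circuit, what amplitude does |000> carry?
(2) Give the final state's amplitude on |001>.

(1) The amplitude on |000> is cos(3*pi/16).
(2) The amplitude on |001> is -I*sin(3*pi/16).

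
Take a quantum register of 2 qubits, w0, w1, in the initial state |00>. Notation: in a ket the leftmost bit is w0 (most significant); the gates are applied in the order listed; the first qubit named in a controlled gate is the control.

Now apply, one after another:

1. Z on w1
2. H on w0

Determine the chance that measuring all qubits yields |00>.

The probability of measuring |00> is 1/2.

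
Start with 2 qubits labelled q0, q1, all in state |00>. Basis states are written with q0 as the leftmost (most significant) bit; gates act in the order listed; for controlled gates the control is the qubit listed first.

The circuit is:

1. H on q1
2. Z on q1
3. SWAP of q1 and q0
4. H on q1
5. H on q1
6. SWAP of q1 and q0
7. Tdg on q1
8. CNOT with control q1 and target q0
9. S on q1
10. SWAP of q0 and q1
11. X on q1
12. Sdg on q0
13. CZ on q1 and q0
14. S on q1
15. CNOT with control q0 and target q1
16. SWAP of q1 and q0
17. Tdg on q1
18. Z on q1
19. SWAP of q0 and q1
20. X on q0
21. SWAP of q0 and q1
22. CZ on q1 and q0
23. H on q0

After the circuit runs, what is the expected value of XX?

In the final state, XX has expectation -1. Key observation: the block from step 3 through step 6 cancels to the identity and can be dropped.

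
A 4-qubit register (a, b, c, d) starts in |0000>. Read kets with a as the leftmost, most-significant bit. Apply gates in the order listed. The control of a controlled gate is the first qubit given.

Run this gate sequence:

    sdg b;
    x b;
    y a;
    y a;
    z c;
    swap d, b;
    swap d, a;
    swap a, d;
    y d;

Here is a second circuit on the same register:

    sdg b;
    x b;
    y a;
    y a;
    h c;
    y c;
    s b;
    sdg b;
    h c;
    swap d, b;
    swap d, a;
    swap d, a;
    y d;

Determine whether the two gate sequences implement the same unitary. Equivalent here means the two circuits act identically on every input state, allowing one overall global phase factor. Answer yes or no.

No, they are not equivalent — no single phase factor reconciles the two unitaries.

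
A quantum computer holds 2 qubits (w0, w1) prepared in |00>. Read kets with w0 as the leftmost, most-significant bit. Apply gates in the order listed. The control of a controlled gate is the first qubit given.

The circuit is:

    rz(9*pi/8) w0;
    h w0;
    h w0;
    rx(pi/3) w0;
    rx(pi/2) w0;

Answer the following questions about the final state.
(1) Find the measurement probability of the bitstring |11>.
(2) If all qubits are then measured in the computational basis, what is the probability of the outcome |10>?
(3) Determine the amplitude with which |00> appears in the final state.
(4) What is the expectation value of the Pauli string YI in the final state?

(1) Outcome |11> occurs with probability 0. Key observation: steps 2-3 multiply out to the identity, so the circuit reduces to the remaining gates.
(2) The probability of measuring |10> is sqrt(3)/4 + 1/2.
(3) The amplitude on |00> is (-sqrt(6) + sqrt(2))*exp(7*I*pi/16)/4.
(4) The expectation value of YI is -1/2.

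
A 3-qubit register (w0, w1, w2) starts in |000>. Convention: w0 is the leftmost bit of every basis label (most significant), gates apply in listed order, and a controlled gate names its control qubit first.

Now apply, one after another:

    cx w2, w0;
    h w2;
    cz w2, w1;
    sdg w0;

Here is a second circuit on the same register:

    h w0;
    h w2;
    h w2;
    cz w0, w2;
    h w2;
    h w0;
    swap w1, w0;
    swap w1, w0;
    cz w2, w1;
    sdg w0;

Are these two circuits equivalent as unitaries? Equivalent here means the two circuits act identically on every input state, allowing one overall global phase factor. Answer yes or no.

Yes, they are equivalent — the unitaries differ by at most a global phase.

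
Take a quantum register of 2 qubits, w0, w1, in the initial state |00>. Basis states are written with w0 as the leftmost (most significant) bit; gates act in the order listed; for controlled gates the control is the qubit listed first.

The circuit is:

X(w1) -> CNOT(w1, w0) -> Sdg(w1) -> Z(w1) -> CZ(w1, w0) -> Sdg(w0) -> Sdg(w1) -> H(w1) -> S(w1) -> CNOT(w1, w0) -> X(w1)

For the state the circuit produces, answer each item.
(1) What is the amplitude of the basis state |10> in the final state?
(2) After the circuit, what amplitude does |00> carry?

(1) The final state's coefficient on |10> equals 0.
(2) The final state's coefficient on |00> equals sqrt(2)/2.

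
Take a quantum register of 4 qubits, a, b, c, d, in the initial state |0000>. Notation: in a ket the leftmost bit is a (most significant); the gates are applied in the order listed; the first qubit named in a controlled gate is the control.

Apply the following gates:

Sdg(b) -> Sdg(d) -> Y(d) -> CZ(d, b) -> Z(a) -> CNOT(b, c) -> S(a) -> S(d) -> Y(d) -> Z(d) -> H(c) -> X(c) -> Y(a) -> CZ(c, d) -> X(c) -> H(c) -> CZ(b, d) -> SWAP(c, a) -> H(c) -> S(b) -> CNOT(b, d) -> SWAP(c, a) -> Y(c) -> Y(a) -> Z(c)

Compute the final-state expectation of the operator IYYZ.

In the final state, IYYZ has expectation 0.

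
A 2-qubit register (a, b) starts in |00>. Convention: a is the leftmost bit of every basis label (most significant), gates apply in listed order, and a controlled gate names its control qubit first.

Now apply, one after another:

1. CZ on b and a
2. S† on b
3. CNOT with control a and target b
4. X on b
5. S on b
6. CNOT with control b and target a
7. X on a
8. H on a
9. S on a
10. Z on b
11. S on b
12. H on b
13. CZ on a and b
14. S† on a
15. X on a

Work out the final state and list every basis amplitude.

The resulting statevector has amplitude 1/2 on |00>, 1/2 on |01>, 1/2 on |10>, -1/2 on |11>.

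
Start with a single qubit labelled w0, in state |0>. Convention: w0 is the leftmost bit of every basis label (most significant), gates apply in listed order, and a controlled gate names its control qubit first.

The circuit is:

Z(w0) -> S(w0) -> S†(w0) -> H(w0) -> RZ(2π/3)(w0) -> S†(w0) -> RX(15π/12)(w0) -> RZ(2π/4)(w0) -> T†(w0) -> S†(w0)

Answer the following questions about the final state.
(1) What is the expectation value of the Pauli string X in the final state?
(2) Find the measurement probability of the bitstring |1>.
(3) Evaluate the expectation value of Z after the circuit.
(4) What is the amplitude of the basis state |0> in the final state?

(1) In the final state, X has expectation -1/4 + sqrt(6)/4.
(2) The probability of measuring |1> is sqrt(2)/8 + 1/2.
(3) In the final state, Z has expectation -sqrt(2)/4.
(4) The amplitude on |0> is sqrt(2)*(sqrt(2 - sqrt(2)) + sqrt(sqrt(2) + 2)*exp(2*I*pi/3))*exp(5*I*pi/12)/4.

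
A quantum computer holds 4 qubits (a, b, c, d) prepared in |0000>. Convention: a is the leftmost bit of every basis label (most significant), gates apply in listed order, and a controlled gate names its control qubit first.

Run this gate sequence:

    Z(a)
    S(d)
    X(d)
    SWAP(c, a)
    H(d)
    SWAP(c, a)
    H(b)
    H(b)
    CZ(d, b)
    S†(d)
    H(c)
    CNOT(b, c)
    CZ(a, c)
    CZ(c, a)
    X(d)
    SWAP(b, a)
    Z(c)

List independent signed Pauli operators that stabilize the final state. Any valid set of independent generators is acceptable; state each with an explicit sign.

The final state is stabilized by the group generated by -IIXI, -IIIY, +ZIII, +IZII; other independent generating sets are equally valid. Key observation: gates 7-8 undo each other exactly, leaving only the rest of the circuit to track.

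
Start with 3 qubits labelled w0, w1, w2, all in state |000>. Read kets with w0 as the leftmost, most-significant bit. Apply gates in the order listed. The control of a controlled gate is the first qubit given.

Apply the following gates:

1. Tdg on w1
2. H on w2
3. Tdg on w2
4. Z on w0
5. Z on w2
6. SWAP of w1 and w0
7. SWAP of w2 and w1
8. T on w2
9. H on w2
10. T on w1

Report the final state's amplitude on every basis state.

After the circuit, the state carries amplitude 1/2 on |000>, 1/2 on |001>, -1/2 on |010>, -1/2 on |011>, 0 on |100>, 0 on |101>, 0 on |110>, 0 on |111>.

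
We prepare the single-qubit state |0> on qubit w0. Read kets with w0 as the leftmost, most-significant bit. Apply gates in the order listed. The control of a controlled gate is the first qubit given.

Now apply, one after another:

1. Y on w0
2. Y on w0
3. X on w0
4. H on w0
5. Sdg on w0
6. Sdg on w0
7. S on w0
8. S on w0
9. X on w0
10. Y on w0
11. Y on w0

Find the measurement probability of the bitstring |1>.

Outcome |1> occurs with probability 1/2.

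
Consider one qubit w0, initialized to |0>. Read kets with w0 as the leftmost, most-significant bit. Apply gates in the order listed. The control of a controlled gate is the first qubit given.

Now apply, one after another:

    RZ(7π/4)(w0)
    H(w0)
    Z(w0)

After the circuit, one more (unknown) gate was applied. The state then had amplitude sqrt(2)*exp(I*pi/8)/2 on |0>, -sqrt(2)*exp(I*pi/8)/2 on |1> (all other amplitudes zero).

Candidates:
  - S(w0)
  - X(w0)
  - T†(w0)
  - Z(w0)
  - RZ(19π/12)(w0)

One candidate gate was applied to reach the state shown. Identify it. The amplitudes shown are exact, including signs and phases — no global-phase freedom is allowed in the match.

The applied gate was X(w0).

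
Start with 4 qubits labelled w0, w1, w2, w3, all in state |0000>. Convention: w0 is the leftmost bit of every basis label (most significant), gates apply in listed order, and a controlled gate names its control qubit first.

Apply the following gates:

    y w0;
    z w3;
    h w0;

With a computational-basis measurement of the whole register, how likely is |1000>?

A full measurement returns |1000> with probability 1/2.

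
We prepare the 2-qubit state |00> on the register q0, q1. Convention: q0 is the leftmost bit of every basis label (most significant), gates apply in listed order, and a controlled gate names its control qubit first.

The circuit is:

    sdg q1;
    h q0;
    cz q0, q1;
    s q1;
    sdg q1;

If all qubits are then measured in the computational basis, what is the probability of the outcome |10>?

The probability of measuring |10> is 1/2.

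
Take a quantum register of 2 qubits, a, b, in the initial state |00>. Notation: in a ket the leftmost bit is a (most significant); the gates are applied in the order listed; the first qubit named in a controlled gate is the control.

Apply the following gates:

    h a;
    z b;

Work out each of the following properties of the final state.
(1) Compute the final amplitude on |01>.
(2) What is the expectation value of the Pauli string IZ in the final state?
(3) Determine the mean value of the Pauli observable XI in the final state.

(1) The final state's coefficient on |01> equals 0.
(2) The observable IZ averages to 1.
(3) The observable XI averages to 1.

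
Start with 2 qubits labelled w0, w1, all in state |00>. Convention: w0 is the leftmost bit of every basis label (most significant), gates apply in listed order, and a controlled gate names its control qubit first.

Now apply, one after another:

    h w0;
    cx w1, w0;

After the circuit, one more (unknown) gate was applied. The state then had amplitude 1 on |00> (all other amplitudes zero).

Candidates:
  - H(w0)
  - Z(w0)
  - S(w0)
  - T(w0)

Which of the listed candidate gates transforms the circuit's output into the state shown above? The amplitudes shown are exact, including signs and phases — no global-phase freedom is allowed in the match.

The unique candidate consistent with the amplitudes is H(w0).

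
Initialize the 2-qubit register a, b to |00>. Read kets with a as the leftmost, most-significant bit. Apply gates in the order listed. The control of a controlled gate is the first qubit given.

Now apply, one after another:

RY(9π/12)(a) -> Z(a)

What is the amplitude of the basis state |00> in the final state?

The final state's coefficient on |00> equals sqrt(2 - sqrt(2))/2.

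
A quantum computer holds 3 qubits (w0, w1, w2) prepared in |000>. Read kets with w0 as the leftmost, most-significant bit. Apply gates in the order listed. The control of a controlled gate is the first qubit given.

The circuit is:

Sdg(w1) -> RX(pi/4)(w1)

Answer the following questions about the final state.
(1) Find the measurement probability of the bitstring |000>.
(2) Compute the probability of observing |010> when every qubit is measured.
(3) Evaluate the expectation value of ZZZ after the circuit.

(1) Outcome |000> occurs with probability sqrt(2)/4 + 1/2.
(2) Outcome |010> occurs with probability 1/2 - sqrt(2)/4.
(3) In the final state, ZZZ has expectation sqrt(2)/2.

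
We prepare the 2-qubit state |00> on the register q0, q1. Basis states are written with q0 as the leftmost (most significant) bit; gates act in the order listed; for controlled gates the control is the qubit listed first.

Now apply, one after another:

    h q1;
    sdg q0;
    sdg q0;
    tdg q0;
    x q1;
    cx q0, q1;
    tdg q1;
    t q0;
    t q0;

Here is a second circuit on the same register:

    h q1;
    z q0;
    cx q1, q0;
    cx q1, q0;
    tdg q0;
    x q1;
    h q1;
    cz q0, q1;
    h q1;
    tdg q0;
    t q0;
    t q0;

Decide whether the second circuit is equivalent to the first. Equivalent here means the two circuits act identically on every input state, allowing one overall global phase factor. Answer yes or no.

No — the two circuits implement different unitaries, even allowing a global phase.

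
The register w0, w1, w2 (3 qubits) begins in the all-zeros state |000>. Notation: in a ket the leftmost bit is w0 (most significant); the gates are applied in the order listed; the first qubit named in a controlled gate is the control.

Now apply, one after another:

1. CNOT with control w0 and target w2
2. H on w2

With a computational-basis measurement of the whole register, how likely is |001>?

The probability of measuring |001> is 1/2.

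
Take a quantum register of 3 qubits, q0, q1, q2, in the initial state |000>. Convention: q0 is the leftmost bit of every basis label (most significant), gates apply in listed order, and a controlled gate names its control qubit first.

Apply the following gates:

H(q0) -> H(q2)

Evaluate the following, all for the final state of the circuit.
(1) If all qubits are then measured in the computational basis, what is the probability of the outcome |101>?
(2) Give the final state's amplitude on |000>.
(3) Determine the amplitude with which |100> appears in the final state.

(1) A full measurement returns |101> with probability 1/4.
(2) The amplitude on |000> is 1/2.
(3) |100> carries amplitude 1/2 in the final state.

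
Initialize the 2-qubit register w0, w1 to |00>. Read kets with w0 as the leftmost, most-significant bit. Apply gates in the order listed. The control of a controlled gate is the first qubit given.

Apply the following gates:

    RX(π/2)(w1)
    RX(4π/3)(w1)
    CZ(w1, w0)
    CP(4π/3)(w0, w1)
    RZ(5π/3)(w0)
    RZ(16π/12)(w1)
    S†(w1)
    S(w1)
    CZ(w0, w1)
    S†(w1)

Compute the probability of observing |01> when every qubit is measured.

A full measurement returns |01> with probability 1/2 - sqrt(3)/4.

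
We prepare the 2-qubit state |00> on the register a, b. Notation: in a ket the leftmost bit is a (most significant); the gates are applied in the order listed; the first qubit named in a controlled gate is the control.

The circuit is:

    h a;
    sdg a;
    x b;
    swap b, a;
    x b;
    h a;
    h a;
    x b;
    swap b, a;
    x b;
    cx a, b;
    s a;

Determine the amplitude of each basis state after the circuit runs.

After the circuit, the state carries amplitude sqrt(2)/2 on |00>, 0 on |01>, 0 on |10>, sqrt(2)/2 on |11>. Key observation: the block from step 3 through step 10 cancels to the identity and can be dropped.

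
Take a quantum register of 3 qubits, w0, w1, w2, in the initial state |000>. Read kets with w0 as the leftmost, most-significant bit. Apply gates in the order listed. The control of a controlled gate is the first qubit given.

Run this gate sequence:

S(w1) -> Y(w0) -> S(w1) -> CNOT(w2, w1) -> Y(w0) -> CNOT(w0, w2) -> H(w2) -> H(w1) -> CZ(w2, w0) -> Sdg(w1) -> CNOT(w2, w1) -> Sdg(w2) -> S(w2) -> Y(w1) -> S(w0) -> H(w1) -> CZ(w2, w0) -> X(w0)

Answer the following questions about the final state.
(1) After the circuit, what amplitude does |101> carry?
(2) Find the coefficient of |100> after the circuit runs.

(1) The final state's coefficient on |101> equals sqrt(2)*(1 - I)/4.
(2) |100> carries amplitude sqrt(2)*(-1 + I)/4 in the final state.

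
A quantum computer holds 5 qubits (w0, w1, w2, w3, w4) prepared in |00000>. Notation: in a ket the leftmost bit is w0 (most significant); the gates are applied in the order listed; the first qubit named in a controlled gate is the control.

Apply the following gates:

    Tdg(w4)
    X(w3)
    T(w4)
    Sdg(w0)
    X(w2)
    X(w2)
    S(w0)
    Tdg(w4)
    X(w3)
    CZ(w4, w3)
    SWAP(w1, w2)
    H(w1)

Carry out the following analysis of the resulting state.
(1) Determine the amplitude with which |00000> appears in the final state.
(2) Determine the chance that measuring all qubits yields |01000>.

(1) The amplitude on |00000> is sqrt(2)/2.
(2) A full measurement returns |01000> with probability 1/2.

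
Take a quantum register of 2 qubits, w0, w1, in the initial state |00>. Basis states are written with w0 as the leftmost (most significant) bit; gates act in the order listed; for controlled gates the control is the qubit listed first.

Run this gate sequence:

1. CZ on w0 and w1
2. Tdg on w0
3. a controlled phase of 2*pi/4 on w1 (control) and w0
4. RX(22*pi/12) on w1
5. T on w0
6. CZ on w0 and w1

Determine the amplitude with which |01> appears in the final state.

The final state's coefficient on |01> equals I*(-sqrt(6) + sqrt(2))/4.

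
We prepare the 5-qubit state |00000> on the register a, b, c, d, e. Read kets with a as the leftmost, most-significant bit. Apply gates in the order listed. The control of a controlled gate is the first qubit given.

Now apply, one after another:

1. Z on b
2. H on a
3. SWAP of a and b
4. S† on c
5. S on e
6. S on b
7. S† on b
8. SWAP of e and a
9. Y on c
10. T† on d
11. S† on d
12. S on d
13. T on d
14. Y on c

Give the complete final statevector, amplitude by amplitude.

After the circuit, the state carries amplitude sqrt(2)/2 on |00000>, sqrt(2)/2 on |01000>, and 0 on every other basis state.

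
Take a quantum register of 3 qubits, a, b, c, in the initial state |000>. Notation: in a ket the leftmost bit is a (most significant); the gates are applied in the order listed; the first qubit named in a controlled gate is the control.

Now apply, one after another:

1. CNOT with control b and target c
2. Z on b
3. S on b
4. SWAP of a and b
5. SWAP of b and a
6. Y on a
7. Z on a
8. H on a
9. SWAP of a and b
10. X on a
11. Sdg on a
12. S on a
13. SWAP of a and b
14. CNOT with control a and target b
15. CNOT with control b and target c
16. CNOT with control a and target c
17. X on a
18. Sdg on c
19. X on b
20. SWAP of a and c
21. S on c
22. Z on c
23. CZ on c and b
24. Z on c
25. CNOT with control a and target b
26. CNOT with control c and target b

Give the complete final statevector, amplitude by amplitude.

After the circuit, the state carries amplitude sqrt(2)/2 on |100>, -sqrt(2)*I/2 on |101>, and 0 on every other basis state.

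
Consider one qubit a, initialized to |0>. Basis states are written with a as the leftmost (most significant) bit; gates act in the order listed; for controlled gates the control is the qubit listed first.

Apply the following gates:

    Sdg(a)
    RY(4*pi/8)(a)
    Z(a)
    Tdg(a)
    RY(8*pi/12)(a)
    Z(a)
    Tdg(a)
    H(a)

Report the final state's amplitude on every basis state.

The final amplitudes are 1/4 - I/4 on |0>, 1/4 - sqrt(3)*exp(3*I*pi/4)/2 + I/4 on |1>.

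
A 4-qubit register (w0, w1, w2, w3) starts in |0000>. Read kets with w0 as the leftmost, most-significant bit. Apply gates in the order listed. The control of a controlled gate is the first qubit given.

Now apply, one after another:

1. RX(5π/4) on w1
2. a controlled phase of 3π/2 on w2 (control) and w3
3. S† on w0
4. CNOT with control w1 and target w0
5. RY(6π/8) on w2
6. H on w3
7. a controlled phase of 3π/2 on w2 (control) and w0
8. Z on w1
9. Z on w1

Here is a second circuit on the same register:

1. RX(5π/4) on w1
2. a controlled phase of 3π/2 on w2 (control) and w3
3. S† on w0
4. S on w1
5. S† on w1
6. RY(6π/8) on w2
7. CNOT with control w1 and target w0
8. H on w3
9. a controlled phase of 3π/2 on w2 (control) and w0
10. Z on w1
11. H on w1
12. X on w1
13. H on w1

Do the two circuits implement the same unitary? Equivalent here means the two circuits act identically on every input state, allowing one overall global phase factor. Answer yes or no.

Yes — the two circuits implement the same unitary up to a global phase.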